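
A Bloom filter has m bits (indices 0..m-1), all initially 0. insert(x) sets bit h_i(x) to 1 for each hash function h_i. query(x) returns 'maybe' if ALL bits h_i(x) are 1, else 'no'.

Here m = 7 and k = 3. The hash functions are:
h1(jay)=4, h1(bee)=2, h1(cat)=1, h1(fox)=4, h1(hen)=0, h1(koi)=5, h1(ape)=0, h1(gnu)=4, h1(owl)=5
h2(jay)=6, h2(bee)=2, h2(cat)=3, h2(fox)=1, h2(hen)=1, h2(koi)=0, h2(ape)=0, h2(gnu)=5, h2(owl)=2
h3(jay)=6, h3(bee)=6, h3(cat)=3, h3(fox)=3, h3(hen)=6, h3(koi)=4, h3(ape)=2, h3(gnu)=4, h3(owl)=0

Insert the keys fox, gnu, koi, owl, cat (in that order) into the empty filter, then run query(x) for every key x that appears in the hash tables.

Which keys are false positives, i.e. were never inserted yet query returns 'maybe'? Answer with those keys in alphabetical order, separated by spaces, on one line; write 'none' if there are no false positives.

Answer: ape

Derivation:
Start: bits=0000000
After insert 'fox': sets bits 1 3 4 -> bits=0101100
After insert 'gnu': sets bits 4 5 -> bits=0101110
After insert 'koi': sets bits 0 4 5 -> bits=1101110
After insert 'owl': sets bits 0 2 5 -> bits=1111110
After insert 'cat': sets bits 1 3 -> bits=1111110
Not inserted: ape bee hen jay — query each against bits=1111110:
query ape: checks bit0=1, bit2=1 (all 1) -> maybe => FALSE POSITIVE
query bee: checks bit2=1, bit6=0 (has a 0) -> no => not a false positive
query hen: checks bit0=1, bit1=1, bit6=0 (has a 0) -> no => not a false positive
query jay: checks bit4=1, bit6=0 (has a 0) -> no => not a false positive
False positives (alphabetical): ape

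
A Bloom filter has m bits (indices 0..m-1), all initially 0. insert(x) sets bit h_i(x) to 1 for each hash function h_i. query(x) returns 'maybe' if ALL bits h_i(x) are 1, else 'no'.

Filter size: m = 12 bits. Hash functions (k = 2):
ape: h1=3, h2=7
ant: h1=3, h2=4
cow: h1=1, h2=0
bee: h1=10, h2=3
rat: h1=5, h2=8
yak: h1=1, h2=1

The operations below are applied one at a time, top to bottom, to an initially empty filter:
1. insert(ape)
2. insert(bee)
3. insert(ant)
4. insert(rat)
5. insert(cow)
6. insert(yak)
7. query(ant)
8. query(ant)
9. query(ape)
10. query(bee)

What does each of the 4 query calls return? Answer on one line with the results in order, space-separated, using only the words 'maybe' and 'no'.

Answer: maybe maybe maybe maybe

Derivation:
Start: bits=000000000000
Op 1: insert ape -> sets bits 3 7 -> bits=000100010000
Op 2: insert bee -> sets bits 3 10 -> bits=000100010010
Op 3: insert ant -> sets bits 3 4 -> bits=000110010010
Op 4: insert rat -> sets bits 5 8 -> bits=000111011010
Op 5: insert cow -> sets bits 0 1 -> bits=110111011010
Op 6: insert yak -> sets bits 1 -> bits=110111011010
Op 7: query ant -> checks bit3=1, bit4=1 (all 1) -> maybe
Op 8: query ant -> checks bit3=1, bit4=1 (all 1) -> maybe
Op 9: query ape -> checks bit3=1, bit7=1 (all 1) -> maybe
Op 10: query bee -> checks bit3=1, bit10=1 (all 1) -> maybe
Query results in order: maybe maybe maybe maybe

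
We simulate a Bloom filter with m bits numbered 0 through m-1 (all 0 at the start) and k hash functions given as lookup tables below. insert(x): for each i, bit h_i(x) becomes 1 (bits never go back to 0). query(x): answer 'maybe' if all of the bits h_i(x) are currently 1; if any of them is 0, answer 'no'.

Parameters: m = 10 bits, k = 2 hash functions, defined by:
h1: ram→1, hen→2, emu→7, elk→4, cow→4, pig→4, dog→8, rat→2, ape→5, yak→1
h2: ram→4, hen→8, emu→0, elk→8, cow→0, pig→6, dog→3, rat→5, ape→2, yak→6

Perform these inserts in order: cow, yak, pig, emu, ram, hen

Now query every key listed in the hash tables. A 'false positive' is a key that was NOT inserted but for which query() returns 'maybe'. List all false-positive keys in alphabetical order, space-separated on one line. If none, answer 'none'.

Start: bits=0000000000
After insert 'cow': sets bits 0 4 -> bits=1000100000
After insert 'yak': sets bits 1 6 -> bits=1100101000
After insert 'pig': sets bits 4 6 -> bits=1100101000
After insert 'emu': sets bits 0 7 -> bits=1100101100
After insert 'ram': sets bits 1 4 -> bits=1100101100
After insert 'hen': sets bits 2 8 -> bits=1110101110
Not inserted: ape dog elk rat — query each against bits=1110101110:
query ape: checks bit2=1, bit5=0 (has a 0) -> no => not a false positive
query dog: checks bit3=0, bit8=1 (has a 0) -> no => not a false positive
query elk: checks bit4=1, bit8=1 (all 1) -> maybe => FALSE POSITIVE
query rat: checks bit2=1, bit5=0 (has a 0) -> no => not a false positive
False positives (alphabetical): elk

Answer: elk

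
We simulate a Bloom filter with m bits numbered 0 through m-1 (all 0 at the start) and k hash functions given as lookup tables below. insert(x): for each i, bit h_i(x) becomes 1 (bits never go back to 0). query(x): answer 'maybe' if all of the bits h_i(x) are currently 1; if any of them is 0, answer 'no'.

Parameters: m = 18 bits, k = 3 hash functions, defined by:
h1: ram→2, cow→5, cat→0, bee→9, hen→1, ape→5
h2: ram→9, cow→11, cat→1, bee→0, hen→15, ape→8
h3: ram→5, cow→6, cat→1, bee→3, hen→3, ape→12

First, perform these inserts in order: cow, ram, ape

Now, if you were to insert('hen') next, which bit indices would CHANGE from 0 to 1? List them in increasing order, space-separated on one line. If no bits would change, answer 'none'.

Answer: 1 3 15

Derivation:
Start: bits=000000000000000000
After insert 'cow': sets bits 5 6 11 -> bits=000001100001000000
After insert 'ram': sets bits 2 5 9 -> bits=001001100101000000
After insert 'ape': sets bits 5 8 12 -> bits=001001101101100000
insert 'hen' would touch bits 1 3 15; currently bit1=0, bit3=0, bit15=0
Bits that are 0 among those (would change 0->1): 1 3 15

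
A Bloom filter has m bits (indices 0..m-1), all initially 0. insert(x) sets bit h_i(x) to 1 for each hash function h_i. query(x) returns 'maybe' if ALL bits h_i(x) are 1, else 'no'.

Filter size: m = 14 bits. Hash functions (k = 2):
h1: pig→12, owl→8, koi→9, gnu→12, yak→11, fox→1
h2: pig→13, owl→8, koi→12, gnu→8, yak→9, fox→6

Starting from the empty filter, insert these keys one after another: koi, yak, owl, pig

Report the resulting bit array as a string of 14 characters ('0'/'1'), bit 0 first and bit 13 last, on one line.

Start: bits=00000000000000
After insert 'koi': sets bits 9 12 -> bits=00000000010010
After insert 'yak': sets bits 9 11 -> bits=00000000010110
After insert 'owl': sets bits 8 -> bits=00000000110110
After insert 'pig': sets bits 12 13 -> bits=00000000110111

Answer: 00000000110111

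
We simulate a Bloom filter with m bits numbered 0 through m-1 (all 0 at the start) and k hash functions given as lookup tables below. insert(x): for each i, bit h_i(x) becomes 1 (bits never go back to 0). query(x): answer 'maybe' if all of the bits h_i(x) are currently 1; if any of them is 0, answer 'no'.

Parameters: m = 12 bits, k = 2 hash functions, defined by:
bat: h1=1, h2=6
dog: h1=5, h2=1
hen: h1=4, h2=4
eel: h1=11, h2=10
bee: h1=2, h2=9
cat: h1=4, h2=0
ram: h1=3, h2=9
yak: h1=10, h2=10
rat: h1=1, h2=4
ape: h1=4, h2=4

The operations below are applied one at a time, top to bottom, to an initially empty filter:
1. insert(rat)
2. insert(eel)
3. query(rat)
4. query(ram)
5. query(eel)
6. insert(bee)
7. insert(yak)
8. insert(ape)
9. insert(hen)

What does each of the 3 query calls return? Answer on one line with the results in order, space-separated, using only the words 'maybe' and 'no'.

Answer: maybe no maybe

Derivation:
Start: bits=000000000000
Op 1: insert rat -> sets bits 1 4 -> bits=010010000000
Op 2: insert eel -> sets bits 10 11 -> bits=010010000011
Op 3: query rat -> checks bit1=1, bit4=1 (all 1) -> maybe
Op 4: query ram -> checks bit3=0, bit9=0 (has a 0) -> no
Op 5: query eel -> checks bit10=1, bit11=1 (all 1) -> maybe
Op 6: insert bee -> sets bits 2 9 -> bits=011010000111
Op 7: insert yak -> sets bits 10 -> bits=011010000111
Op 8: insert ape -> sets bits 4 -> bits=011010000111
Op 9: insert hen -> sets bits 4 -> bits=011010000111
Query results in order: maybe no maybe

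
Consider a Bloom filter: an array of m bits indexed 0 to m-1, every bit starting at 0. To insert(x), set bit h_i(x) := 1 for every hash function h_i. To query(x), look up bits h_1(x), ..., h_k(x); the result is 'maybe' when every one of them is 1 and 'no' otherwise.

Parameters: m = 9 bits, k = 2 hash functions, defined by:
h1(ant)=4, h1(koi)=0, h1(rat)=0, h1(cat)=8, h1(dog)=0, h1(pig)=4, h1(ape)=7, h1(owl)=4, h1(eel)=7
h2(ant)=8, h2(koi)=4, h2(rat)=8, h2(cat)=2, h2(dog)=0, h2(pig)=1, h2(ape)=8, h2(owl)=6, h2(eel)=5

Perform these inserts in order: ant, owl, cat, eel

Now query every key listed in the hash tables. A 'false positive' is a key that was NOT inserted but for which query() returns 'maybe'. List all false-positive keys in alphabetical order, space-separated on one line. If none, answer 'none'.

Start: bits=000000000
After insert 'ant': sets bits 4 8 -> bits=000010001
After insert 'owl': sets bits 4 6 -> bits=000010101
After insert 'cat': sets bits 2 8 -> bits=001010101
After insert 'eel': sets bits 5 7 -> bits=001011111
Not inserted: ape dog koi pig rat — query each against bits=001011111:
query ape: checks bit7=1, bit8=1 (all 1) -> maybe => FALSE POSITIVE
query dog: checks bit0=0 (has a 0) -> no => not a false positive
query koi: checks bit0=0, bit4=1 (has a 0) -> no => not a false positive
query pig: checks bit1=0, bit4=1 (has a 0) -> no => not a false positive
query rat: checks bit0=0, bit8=1 (has a 0) -> no => not a false positive
False positives (alphabetical): ape

Answer: ape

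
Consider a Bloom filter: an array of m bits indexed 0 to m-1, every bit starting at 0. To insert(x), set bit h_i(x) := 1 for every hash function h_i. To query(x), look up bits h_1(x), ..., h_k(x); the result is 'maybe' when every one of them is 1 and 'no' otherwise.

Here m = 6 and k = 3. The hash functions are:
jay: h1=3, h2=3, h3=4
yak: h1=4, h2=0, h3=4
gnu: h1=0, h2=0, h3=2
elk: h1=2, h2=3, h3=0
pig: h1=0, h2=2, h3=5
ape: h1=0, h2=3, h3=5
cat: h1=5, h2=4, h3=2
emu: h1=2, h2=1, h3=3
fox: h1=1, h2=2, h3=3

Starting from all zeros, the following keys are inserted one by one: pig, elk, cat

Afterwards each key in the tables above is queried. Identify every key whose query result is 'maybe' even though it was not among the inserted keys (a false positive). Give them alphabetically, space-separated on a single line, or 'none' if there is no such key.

Answer: ape gnu jay yak

Derivation:
Start: bits=000000
After insert 'pig': sets bits 0 2 5 -> bits=101001
After insert 'elk': sets bits 0 2 3 -> bits=101101
After insert 'cat': sets bits 2 4 5 -> bits=101111
Not inserted: ape emu fox gnu jay yak — query each against bits=101111:
query ape: checks bit0=1, bit3=1, bit5=1 (all 1) -> maybe => FALSE POSITIVE
query emu: checks bit1=0, bit2=1, bit3=1 (has a 0) -> no => not a false positive
query fox: checks bit1=0, bit2=1, bit3=1 (has a 0) -> no => not a false positive
query gnu: checks bit0=1, bit2=1 (all 1) -> maybe => FALSE POSITIVE
query jay: checks bit3=1, bit4=1 (all 1) -> maybe => FALSE POSITIVE
query yak: checks bit0=1, bit4=1 (all 1) -> maybe => FALSE POSITIVE
False positives (alphabetical): ape gnu jay yak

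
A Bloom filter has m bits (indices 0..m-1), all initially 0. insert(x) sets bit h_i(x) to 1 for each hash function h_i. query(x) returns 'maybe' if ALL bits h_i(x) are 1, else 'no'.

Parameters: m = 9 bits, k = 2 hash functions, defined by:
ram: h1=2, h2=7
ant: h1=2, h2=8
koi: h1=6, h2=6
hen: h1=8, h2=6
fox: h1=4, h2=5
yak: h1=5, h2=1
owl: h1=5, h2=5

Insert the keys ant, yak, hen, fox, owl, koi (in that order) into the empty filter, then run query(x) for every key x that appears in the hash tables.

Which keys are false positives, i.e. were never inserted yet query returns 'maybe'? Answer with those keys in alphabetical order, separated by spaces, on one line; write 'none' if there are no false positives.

Answer: none

Derivation:
Start: bits=000000000
After insert 'ant': sets bits 2 8 -> bits=001000001
After insert 'yak': sets bits 1 5 -> bits=011001001
After insert 'hen': sets bits 6 8 -> bits=011001101
After insert 'fox': sets bits 4 5 -> bits=011011101
After insert 'owl': sets bits 5 -> bits=011011101
After insert 'koi': sets bits 6 -> bits=011011101
Not inserted: ram — query each against bits=011011101:
query ram: checks bit2=1, bit7=0 (has a 0) -> no => not a false positive
False positives (alphabetical): none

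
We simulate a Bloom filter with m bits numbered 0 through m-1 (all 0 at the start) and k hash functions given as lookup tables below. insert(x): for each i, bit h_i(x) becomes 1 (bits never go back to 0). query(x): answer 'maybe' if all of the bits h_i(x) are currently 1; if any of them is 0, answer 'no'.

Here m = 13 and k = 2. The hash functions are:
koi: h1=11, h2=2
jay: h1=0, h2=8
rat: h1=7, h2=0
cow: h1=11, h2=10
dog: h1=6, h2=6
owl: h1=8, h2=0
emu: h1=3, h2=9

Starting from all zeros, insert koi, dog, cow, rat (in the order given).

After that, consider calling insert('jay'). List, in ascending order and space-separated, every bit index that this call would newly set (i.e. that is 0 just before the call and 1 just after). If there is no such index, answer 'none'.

Start: bits=0000000000000
After insert 'koi': sets bits 2 11 -> bits=0010000000010
After insert 'dog': sets bits 6 -> bits=0010001000010
After insert 'cow': sets bits 10 11 -> bits=0010001000110
After insert 'rat': sets bits 0 7 -> bits=1010001100110
insert 'jay' would touch bits 0 8; currently bit0=1, bit8=0
Bits that are 0 among those (would change 0->1): 8

Answer: 8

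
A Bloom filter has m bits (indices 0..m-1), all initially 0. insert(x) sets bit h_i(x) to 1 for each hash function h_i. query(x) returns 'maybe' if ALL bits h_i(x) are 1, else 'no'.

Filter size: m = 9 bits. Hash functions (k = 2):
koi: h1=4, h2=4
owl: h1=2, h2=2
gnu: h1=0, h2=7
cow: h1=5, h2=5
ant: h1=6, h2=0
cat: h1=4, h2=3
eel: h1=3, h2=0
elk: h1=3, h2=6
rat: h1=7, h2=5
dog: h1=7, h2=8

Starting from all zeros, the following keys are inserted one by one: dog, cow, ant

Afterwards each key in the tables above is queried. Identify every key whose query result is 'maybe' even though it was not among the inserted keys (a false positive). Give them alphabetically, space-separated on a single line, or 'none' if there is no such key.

Start: bits=000000000
After insert 'dog': sets bits 7 8 -> bits=000000011
After insert 'cow': sets bits 5 -> bits=000001011
After insert 'ant': sets bits 0 6 -> bits=100001111
Not inserted: cat eel elk gnu koi owl rat — query each against bits=100001111:
query cat: checks bit3=0, bit4=0 (has a 0) -> no => not a false positive
query eel: checks bit0=1, bit3=0 (has a 0) -> no => not a false positive
query elk: checks bit3=0, bit6=1 (has a 0) -> no => not a false positive
query gnu: checks bit0=1, bit7=1 (all 1) -> maybe => FALSE POSITIVE
query koi: checks bit4=0 (has a 0) -> no => not a false positive
query owl: checks bit2=0 (has a 0) -> no => not a false positive
query rat: checks bit5=1, bit7=1 (all 1) -> maybe => FALSE POSITIVE
False positives (alphabetical): gnu rat

Answer: gnu rat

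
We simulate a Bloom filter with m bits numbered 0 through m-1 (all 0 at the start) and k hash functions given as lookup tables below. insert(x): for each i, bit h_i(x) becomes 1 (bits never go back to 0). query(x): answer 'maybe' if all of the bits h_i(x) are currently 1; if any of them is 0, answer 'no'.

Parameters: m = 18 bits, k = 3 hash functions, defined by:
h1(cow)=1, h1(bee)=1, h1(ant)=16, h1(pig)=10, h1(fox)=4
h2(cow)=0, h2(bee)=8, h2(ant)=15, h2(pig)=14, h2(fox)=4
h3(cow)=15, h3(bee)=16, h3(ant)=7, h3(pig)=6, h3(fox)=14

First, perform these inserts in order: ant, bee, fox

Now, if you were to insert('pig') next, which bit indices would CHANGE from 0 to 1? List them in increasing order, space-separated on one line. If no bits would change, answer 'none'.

Start: bits=000000000000000000
After insert 'ant': sets bits 7 15 16 -> bits=000000010000000110
After insert 'bee': sets bits 1 8 16 -> bits=010000011000000110
After insert 'fox': sets bits 4 14 -> bits=010010011000001110
insert 'pig' would touch bits 6 10 14; currently bit6=0, bit10=0, bit14=1
Bits that are 0 among those (would change 0->1): 6 10

Answer: 6 10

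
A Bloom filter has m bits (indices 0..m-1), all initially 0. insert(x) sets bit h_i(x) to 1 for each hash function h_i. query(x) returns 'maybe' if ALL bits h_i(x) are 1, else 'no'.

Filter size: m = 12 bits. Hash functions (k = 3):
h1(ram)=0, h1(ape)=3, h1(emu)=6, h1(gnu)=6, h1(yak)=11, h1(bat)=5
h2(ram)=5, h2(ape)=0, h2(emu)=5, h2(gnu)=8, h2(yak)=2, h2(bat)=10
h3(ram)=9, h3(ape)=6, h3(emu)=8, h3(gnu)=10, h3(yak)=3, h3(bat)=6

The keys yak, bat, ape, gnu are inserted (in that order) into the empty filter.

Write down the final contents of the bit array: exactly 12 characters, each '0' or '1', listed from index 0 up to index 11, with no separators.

Answer: 101101101011

Derivation:
Start: bits=000000000000
After insert 'yak': sets bits 2 3 11 -> bits=001100000001
After insert 'bat': sets bits 5 6 10 -> bits=001101100011
After insert 'ape': sets bits 0 3 6 -> bits=101101100011
After insert 'gnu': sets bits 6 8 10 -> bits=101101101011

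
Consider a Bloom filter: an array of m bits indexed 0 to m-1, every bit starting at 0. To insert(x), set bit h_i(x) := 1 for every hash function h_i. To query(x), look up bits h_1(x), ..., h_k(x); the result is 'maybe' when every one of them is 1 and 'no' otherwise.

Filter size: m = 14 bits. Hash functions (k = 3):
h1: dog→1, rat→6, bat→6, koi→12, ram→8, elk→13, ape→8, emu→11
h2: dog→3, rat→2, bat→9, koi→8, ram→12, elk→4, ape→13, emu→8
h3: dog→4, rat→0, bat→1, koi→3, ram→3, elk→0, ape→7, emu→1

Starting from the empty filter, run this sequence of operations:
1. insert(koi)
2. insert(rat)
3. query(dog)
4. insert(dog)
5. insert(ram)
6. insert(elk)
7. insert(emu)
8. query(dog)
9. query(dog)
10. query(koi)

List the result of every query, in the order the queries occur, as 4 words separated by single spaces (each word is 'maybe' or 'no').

Answer: no maybe maybe maybe

Derivation:
Start: bits=00000000000000
Op 1: insert koi -> sets bits 3 8 12 -> bits=00010000100010
Op 2: insert rat -> sets bits 0 2 6 -> bits=10110010100010
Op 3: query dog -> checks bit1=0, bit3=1, bit4=0 (has a 0) -> no
Op 4: insert dog -> sets bits 1 3 4 -> bits=11111010100010
Op 5: insert ram -> sets bits 3 8 12 -> bits=11111010100010
Op 6: insert elk -> sets bits 0 4 13 -> bits=11111010100011
Op 7: insert emu -> sets bits 1 8 11 -> bits=11111010100111
Op 8: query dog -> checks bit1=1, bit3=1, bit4=1 (all 1) -> maybe
Op 9: query dog -> checks bit1=1, bit3=1, bit4=1 (all 1) -> maybe
Op 10: query koi -> checks bit3=1, bit8=1, bit12=1 (all 1) -> maybe
Query results in order: no maybe maybe maybe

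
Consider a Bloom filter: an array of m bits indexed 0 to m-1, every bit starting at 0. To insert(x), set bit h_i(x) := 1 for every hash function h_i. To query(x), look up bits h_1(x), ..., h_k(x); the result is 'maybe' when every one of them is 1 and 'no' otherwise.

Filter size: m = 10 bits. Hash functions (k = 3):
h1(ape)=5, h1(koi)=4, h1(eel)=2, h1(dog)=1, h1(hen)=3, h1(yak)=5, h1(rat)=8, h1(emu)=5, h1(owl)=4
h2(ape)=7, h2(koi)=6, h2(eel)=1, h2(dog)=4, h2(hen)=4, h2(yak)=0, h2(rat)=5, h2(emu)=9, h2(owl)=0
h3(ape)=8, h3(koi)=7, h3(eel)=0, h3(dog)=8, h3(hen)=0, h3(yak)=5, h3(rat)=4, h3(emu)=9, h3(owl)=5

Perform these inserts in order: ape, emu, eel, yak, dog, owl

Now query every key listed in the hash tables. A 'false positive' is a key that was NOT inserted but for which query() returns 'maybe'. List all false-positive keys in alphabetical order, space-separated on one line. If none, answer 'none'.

Answer: rat

Derivation:
Start: bits=0000000000
After insert 'ape': sets bits 5 7 8 -> bits=0000010110
After insert 'emu': sets bits 5 9 -> bits=0000010111
After insert 'eel': sets bits 0 1 2 -> bits=1110010111
After insert 'yak': sets bits 0 5 -> bits=1110010111
After insert 'dog': sets bits 1 4 8 -> bits=1110110111
After insert 'owl': sets bits 0 4 5 -> bits=1110110111
Not inserted: hen koi rat — query each against bits=1110110111:
query hen: checks bit0=1, bit3=0, bit4=1 (has a 0) -> no => not a false positive
query koi: checks bit4=1, bit6=0, bit7=1 (has a 0) -> no => not a false positive
query rat: checks bit4=1, bit5=1, bit8=1 (all 1) -> maybe => FALSE POSITIVE
False positives (alphabetical): rat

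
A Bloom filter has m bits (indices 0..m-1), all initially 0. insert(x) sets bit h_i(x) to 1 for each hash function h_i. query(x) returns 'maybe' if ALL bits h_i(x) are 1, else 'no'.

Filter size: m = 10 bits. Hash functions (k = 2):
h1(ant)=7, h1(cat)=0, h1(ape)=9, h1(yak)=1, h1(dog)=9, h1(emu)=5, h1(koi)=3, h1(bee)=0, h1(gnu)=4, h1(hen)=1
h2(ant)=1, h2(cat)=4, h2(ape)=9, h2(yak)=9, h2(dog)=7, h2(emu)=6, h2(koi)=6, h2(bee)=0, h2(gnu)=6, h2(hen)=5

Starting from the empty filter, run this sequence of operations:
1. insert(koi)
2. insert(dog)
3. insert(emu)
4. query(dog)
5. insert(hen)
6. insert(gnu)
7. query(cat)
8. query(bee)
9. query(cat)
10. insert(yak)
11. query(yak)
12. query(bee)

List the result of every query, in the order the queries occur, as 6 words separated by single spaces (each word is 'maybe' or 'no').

Answer: maybe no no no maybe no

Derivation:
Start: bits=0000000000
Op 1: insert koi -> sets bits 3 6 -> bits=0001001000
Op 2: insert dog -> sets bits 7 9 -> bits=0001001101
Op 3: insert emu -> sets bits 5 6 -> bits=0001011101
Op 4: query dog -> checks bit7=1, bit9=1 (all 1) -> maybe
Op 5: insert hen -> sets bits 1 5 -> bits=0101011101
Op 6: insert gnu -> sets bits 4 6 -> bits=0101111101
Op 7: query cat -> checks bit0=0, bit4=1 (has a 0) -> no
Op 8: query bee -> checks bit0=0 (has a 0) -> no
Op 9: query cat -> checks bit0=0, bit4=1 (has a 0) -> no
Op 10: insert yak -> sets bits 1 9 -> bits=0101111101
Op 11: query yak -> checks bit1=1, bit9=1 (all 1) -> maybe
Op 12: query bee -> checks bit0=0 (has a 0) -> no
Query results in order: maybe no no no maybe no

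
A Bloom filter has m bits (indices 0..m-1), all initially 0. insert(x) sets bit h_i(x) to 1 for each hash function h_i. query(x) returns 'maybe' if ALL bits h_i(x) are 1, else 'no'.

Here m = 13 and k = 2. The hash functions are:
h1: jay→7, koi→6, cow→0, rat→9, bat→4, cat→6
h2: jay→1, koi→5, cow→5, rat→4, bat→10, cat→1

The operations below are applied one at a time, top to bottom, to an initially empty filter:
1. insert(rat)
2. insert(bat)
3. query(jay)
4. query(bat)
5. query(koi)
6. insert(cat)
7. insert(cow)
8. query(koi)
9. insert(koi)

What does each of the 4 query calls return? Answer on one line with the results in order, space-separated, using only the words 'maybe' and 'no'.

Start: bits=0000000000000
Op 1: insert rat -> sets bits 4 9 -> bits=0000100001000
Op 2: insert bat -> sets bits 4 10 -> bits=0000100001100
Op 3: query jay -> checks bit1=0, bit7=0 (has a 0) -> no
Op 4: query bat -> checks bit4=1, bit10=1 (all 1) -> maybe
Op 5: query koi -> checks bit5=0, bit6=0 (has a 0) -> no
Op 6: insert cat -> sets bits 1 6 -> bits=0100101001100
Op 7: insert cow -> sets bits 0 5 -> bits=1100111001100
Op 8: query koi -> checks bit5=1, bit6=1 (all 1) -> maybe
Op 9: insert koi -> sets bits 5 6 -> bits=1100111001100
Query results in order: no maybe no maybe

Answer: no maybe no maybe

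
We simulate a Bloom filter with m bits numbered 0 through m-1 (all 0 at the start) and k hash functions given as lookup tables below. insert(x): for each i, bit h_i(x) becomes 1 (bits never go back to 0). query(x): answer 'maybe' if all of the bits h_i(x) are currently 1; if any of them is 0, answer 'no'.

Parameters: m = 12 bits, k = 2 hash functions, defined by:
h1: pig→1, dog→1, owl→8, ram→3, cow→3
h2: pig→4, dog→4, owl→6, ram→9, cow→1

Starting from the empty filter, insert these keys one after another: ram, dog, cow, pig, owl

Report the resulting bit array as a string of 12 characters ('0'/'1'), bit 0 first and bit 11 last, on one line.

Answer: 010110101100

Derivation:
Start: bits=000000000000
After insert 'ram': sets bits 3 9 -> bits=000100000100
After insert 'dog': sets bits 1 4 -> bits=010110000100
After insert 'cow': sets bits 1 3 -> bits=010110000100
After insert 'pig': sets bits 1 4 -> bits=010110000100
After insert 'owl': sets bits 6 8 -> bits=010110101100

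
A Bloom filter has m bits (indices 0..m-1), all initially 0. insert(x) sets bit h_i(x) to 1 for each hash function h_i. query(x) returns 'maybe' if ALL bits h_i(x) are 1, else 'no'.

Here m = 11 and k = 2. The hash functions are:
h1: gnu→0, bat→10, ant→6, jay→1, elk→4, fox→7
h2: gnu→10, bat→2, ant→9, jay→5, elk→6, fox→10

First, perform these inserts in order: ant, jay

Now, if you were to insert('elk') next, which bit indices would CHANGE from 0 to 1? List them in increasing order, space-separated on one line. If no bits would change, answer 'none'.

Start: bits=00000000000
After insert 'ant': sets bits 6 9 -> bits=00000010010
After insert 'jay': sets bits 1 5 -> bits=01000110010
insert 'elk' would touch bits 4 6; currently bit4=0, bit6=1
Bits that are 0 among those (would change 0->1): 4

Answer: 4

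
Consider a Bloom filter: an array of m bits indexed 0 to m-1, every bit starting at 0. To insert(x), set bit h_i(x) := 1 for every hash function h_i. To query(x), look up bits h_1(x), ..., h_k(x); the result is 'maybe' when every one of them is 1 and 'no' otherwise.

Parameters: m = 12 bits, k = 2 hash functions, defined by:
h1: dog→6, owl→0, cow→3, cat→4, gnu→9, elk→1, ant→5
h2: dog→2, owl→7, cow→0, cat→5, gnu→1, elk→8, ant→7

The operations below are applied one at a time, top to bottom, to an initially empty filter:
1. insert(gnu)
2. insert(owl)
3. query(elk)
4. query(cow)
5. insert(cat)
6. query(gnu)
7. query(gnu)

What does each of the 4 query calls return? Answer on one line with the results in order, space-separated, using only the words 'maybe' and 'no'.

Answer: no no maybe maybe

Derivation:
Start: bits=000000000000
Op 1: insert gnu -> sets bits 1 9 -> bits=010000000100
Op 2: insert owl -> sets bits 0 7 -> bits=110000010100
Op 3: query elk -> checks bit1=1, bit8=0 (has a 0) -> no
Op 4: query cow -> checks bit0=1, bit3=0 (has a 0) -> no
Op 5: insert cat -> sets bits 4 5 -> bits=110011010100
Op 6: query gnu -> checks bit1=1, bit9=1 (all 1) -> maybe
Op 7: query gnu -> checks bit1=1, bit9=1 (all 1) -> maybe
Query results in order: no no maybe maybe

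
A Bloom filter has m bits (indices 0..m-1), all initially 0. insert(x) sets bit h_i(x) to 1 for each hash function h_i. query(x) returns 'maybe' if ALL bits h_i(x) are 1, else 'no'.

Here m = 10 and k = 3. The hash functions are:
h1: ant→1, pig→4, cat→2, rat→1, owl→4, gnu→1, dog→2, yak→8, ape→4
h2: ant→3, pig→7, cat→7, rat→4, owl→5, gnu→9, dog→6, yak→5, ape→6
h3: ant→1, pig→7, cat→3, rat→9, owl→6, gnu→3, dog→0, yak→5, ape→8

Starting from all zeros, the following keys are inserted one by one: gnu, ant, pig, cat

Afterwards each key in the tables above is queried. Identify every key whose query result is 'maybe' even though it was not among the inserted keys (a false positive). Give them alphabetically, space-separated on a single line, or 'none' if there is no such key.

Answer: rat

Derivation:
Start: bits=0000000000
After insert 'gnu': sets bits 1 3 9 -> bits=0101000001
After insert 'ant': sets bits 1 3 -> bits=0101000001
After insert 'pig': sets bits 4 7 -> bits=0101100101
After insert 'cat': sets bits 2 3 7 -> bits=0111100101
Not inserted: ape dog owl rat yak — query each against bits=0111100101:
query ape: checks bit4=1, bit6=0, bit8=0 (has a 0) -> no => not a false positive
query dog: checks bit0=0, bit2=1, bit6=0 (has a 0) -> no => not a false positive
query owl: checks bit4=1, bit5=0, bit6=0 (has a 0) -> no => not a false positive
query rat: checks bit1=1, bit4=1, bit9=1 (all 1) -> maybe => FALSE POSITIVE
query yak: checks bit5=0, bit8=0 (has a 0) -> no => not a false positive
False positives (alphabetical): rat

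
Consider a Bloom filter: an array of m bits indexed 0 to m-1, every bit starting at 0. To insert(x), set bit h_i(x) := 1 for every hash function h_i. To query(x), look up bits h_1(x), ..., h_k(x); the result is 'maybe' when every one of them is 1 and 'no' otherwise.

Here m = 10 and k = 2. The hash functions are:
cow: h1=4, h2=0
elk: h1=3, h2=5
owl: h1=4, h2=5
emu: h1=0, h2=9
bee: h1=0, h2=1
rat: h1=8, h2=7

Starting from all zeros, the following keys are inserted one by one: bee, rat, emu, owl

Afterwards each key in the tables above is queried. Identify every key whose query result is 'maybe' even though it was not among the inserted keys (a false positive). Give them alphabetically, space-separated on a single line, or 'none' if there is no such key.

Answer: cow

Derivation:
Start: bits=0000000000
After insert 'bee': sets bits 0 1 -> bits=1100000000
After insert 'rat': sets bits 7 8 -> bits=1100000110
After insert 'emu': sets bits 0 9 -> bits=1100000111
After insert 'owl': sets bits 4 5 -> bits=1100110111
Not inserted: cow elk — query each against bits=1100110111:
query cow: checks bit0=1, bit4=1 (all 1) -> maybe => FALSE POSITIVE
query elk: checks bit3=0, bit5=1 (has a 0) -> no => not a false positive
False positives (alphabetical): cow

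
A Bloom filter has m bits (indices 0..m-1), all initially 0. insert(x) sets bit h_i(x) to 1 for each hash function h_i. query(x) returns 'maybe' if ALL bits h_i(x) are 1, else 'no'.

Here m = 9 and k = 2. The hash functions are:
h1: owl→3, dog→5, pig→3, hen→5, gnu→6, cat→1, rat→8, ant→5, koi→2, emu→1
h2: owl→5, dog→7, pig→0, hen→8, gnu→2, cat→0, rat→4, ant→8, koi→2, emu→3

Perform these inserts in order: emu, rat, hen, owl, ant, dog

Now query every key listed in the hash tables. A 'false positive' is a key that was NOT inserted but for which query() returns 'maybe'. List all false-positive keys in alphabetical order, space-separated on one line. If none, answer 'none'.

Answer: none

Derivation:
Start: bits=000000000
After insert 'emu': sets bits 1 3 -> bits=010100000
After insert 'rat': sets bits 4 8 -> bits=010110001
After insert 'hen': sets bits 5 8 -> bits=010111001
After insert 'owl': sets bits 3 5 -> bits=010111001
After insert 'ant': sets bits 5 8 -> bits=010111001
After insert 'dog': sets bits 5 7 -> bits=010111011
Not inserted: cat gnu koi pig — query each against bits=010111011:
query cat: checks bit0=0, bit1=1 (has a 0) -> no => not a false positive
query gnu: checks bit2=0, bit6=0 (has a 0) -> no => not a false positive
query koi: checks bit2=0 (has a 0) -> no => not a false positive
query pig: checks bit0=0, bit3=1 (has a 0) -> no => not a false positive
False positives (alphabetical): none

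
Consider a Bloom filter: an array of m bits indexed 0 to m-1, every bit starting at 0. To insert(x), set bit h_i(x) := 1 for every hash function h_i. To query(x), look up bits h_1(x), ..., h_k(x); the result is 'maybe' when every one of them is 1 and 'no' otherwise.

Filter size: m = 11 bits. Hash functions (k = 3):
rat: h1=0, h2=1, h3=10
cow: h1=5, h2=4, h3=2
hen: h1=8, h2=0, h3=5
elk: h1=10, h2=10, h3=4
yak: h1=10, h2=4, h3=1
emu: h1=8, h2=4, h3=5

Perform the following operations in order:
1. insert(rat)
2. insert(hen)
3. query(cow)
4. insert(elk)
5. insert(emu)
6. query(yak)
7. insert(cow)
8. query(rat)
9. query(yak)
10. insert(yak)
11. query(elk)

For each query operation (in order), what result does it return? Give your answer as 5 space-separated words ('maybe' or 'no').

Answer: no maybe maybe maybe maybe

Derivation:
Start: bits=00000000000
Op 1: insert rat -> sets bits 0 1 10 -> bits=11000000001
Op 2: insert hen -> sets bits 0 5 8 -> bits=11000100101
Op 3: query cow -> checks bit2=0, bit4=0, bit5=1 (has a 0) -> no
Op 4: insert elk -> sets bits 4 10 -> bits=11001100101
Op 5: insert emu -> sets bits 4 5 8 -> bits=11001100101
Op 6: query yak -> checks bit1=1, bit4=1, bit10=1 (all 1) -> maybe
Op 7: insert cow -> sets bits 2 4 5 -> bits=11101100101
Op 8: query rat -> checks bit0=1, bit1=1, bit10=1 (all 1) -> maybe
Op 9: query yak -> checks bit1=1, bit4=1, bit10=1 (all 1) -> maybe
Op 10: insert yak -> sets bits 1 4 10 -> bits=11101100101
Op 11: query elk -> checks bit4=1, bit10=1 (all 1) -> maybe
Query results in order: no maybe maybe maybe maybe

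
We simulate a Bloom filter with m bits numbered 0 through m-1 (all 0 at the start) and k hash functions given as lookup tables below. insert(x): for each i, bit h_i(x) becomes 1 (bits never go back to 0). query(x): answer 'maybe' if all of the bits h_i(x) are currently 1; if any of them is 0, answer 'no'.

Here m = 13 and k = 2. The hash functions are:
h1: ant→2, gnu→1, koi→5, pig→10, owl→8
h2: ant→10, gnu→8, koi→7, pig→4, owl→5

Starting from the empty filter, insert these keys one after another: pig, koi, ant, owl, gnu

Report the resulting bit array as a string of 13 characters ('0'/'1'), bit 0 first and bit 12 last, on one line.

Answer: 0110110110100

Derivation:
Start: bits=0000000000000
After insert 'pig': sets bits 4 10 -> bits=0000100000100
After insert 'koi': sets bits 5 7 -> bits=0000110100100
After insert 'ant': sets bits 2 10 -> bits=0010110100100
After insert 'owl': sets bits 5 8 -> bits=0010110110100
After insert 'gnu': sets bits 1 8 -> bits=0110110110100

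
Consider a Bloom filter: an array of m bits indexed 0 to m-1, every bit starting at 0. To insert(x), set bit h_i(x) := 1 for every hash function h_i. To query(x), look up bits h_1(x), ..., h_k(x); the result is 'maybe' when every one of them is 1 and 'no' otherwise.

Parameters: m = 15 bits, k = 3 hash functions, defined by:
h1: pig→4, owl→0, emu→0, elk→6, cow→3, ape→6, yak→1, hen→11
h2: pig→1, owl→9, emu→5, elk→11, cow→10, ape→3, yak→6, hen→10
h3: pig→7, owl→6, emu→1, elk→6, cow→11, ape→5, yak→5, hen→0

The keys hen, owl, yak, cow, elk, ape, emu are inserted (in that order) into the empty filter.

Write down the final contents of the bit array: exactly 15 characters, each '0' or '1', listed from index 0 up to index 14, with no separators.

Answer: 110101100111000

Derivation:
Start: bits=000000000000000
After insert 'hen': sets bits 0 10 11 -> bits=100000000011000
After insert 'owl': sets bits 0 6 9 -> bits=100000100111000
After insert 'yak': sets bits 1 5 6 -> bits=110001100111000
After insert 'cow': sets bits 3 10 11 -> bits=110101100111000
After insert 'elk': sets bits 6 11 -> bits=110101100111000
After insert 'ape': sets bits 3 5 6 -> bits=110101100111000
After insert 'emu': sets bits 0 1 5 -> bits=110101100111000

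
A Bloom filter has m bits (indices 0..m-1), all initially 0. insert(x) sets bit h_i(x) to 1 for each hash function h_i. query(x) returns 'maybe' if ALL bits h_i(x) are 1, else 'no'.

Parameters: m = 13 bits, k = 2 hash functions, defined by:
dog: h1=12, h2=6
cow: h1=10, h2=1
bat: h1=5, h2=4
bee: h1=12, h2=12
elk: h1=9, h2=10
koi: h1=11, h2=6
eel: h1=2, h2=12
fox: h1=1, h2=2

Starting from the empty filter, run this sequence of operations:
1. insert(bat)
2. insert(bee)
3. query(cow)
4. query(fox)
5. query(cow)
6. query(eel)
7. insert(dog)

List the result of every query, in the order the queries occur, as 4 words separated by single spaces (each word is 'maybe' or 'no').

Answer: no no no no

Derivation:
Start: bits=0000000000000
Op 1: insert bat -> sets bits 4 5 -> bits=0000110000000
Op 2: insert bee -> sets bits 12 -> bits=0000110000001
Op 3: query cow -> checks bit1=0, bit10=0 (has a 0) -> no
Op 4: query fox -> checks bit1=0, bit2=0 (has a 0) -> no
Op 5: query cow -> checks bit1=0, bit10=0 (has a 0) -> no
Op 6: query eel -> checks bit2=0, bit12=1 (has a 0) -> no
Op 7: insert dog -> sets bits 6 12 -> bits=0000111000001
Query results in order: no no no no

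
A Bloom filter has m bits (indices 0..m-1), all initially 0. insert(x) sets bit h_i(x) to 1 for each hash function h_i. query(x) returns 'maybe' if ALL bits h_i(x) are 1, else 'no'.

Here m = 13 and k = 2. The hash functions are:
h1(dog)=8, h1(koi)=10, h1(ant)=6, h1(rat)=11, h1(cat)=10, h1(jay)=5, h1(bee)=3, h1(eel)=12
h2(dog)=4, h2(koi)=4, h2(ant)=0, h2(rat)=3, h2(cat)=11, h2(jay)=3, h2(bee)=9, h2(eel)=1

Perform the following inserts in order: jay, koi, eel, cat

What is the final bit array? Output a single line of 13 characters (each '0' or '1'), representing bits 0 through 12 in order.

Answer: 0101110000111

Derivation:
Start: bits=0000000000000
After insert 'jay': sets bits 3 5 -> bits=0001010000000
After insert 'koi': sets bits 4 10 -> bits=0001110000100
After insert 'eel': sets bits 1 12 -> bits=0101110000101
After insert 'cat': sets bits 10 11 -> bits=0101110000111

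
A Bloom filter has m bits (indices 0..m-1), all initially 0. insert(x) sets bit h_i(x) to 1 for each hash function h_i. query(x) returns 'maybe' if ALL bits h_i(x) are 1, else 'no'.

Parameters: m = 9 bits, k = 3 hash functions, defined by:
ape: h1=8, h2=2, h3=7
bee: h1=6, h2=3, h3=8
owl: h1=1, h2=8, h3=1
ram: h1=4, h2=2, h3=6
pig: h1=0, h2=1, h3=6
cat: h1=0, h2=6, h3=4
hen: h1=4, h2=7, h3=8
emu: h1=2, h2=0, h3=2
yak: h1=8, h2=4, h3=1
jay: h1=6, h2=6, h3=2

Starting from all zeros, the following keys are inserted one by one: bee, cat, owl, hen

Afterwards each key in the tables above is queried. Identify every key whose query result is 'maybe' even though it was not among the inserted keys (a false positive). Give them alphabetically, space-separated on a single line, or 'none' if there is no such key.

Answer: pig yak

Derivation:
Start: bits=000000000
After insert 'bee': sets bits 3 6 8 -> bits=000100101
After insert 'cat': sets bits 0 4 6 -> bits=100110101
After insert 'owl': sets bits 1 8 -> bits=110110101
After insert 'hen': sets bits 4 7 8 -> bits=110110111
Not inserted: ape emu jay pig ram yak — query each against bits=110110111:
query ape: checks bit2=0, bit7=1, bit8=1 (has a 0) -> no => not a false positive
query emu: checks bit0=1, bit2=0 (has a 0) -> no => not a false positive
query jay: checks bit2=0, bit6=1 (has a 0) -> no => not a false positive
query pig: checks bit0=1, bit1=1, bit6=1 (all 1) -> maybe => FALSE POSITIVE
query ram: checks bit2=0, bit4=1, bit6=1 (has a 0) -> no => not a false positive
query yak: checks bit1=1, bit4=1, bit8=1 (all 1) -> maybe => FALSE POSITIVE
False positives (alphabetical): pig yak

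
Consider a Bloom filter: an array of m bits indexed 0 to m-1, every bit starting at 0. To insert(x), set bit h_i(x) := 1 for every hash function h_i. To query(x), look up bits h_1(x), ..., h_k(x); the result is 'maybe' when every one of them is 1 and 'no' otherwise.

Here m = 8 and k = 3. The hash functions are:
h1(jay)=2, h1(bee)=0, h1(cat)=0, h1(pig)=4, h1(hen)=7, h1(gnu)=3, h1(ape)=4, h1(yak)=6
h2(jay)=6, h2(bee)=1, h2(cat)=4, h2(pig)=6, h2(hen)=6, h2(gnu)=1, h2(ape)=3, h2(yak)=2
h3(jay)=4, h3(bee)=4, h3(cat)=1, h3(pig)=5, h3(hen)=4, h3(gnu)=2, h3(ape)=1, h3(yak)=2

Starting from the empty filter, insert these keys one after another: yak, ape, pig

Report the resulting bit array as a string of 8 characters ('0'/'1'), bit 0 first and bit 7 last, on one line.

Start: bits=00000000
After insert 'yak': sets bits 2 6 -> bits=00100010
After insert 'ape': sets bits 1 3 4 -> bits=01111010
After insert 'pig': sets bits 4 5 6 -> bits=01111110

Answer: 01111110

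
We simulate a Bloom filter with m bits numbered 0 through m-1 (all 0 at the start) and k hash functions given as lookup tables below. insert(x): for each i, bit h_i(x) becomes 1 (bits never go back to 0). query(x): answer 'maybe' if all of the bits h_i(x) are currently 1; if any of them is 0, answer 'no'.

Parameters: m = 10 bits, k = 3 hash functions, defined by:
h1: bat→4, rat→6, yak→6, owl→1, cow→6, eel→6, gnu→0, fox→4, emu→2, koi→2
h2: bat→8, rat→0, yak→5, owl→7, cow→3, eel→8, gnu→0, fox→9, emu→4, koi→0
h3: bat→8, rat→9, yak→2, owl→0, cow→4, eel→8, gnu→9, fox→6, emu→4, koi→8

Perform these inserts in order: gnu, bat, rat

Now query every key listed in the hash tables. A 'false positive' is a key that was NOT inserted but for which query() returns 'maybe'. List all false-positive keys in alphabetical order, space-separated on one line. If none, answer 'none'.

Start: bits=0000000000
After insert 'gnu': sets bits 0 9 -> bits=1000000001
After insert 'bat': sets bits 4 8 -> bits=1000100011
After insert 'rat': sets bits 0 6 9 -> bits=1000101011
Not inserted: cow eel emu fox koi owl yak — query each against bits=1000101011:
query cow: checks bit3=0, bit4=1, bit6=1 (has a 0) -> no => not a false positive
query eel: checks bit6=1, bit8=1 (all 1) -> maybe => FALSE POSITIVE
query emu: checks bit2=0, bit4=1 (has a 0) -> no => not a false positive
query fox: checks bit4=1, bit6=1, bit9=1 (all 1) -> maybe => FALSE POSITIVE
query koi: checks bit0=1, bit2=0, bit8=1 (has a 0) -> no => not a false positive
query owl: checks bit0=1, bit1=0, bit7=0 (has a 0) -> no => not a false positive
query yak: checks bit2=0, bit5=0, bit6=1 (has a 0) -> no => not a false positive
False positives (alphabetical): eel fox

Answer: eel fox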